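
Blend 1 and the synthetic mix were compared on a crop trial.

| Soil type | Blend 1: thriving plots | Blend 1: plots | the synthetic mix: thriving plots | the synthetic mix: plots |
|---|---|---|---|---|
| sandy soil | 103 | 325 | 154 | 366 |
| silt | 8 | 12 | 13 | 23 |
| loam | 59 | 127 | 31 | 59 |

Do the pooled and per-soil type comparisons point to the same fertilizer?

No

Sandy soil: Blend 1 103/325 = 31.7%, the synthetic mix 154/366 = 42.1% → the synthetic mix
Silt: Blend 1 8/12 = 66.7%, the synthetic mix 13/23 = 56.5% → Blend 1
Loam: Blend 1 59/127 = 46.5%, the synthetic mix 31/59 = 52.5% → the synthetic mix
Overall: Blend 1 170/464 = 36.6%, the synthetic mix 198/448 = 44.2% → the synthetic mix
Neither sweeps: Blend 1 wins 1 of 3 groups, the synthetic mix wins 2. The synthetic mix wins overall but not every group — no Simpson reversal.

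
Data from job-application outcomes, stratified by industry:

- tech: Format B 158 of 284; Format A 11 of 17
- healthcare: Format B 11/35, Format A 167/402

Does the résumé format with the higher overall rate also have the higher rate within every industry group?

Tech: Format B 158/284 = 55.6%, Format A 11/17 = 64.7% → Format A
Healthcare: Format B 11/35 = 31.4%, Format A 167/402 = 41.5% → Format A
Overall: Format B 169/319 = 53.0%, Format A 178/419 = 42.5% → Format B
Format A wins each industry group but Format B wins overall — the comparison reverses. Format A's applications skew toward healthcare, which has a lower base rate.

No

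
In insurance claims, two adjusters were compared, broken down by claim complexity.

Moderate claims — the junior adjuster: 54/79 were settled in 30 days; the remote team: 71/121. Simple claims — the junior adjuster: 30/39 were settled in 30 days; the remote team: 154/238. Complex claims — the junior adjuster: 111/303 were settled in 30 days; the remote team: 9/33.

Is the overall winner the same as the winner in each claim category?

No

Moderate: the junior adjuster 54/79 = 68.4%, the remote team 71/121 = 58.7% → the junior adjuster
Simple: the junior adjuster 30/39 = 76.9%, the remote team 154/238 = 64.7% → the junior adjuster
Complex: the junior adjuster 111/303 = 36.6%, the remote team 9/33 = 27.3% → the junior adjuster
Overall: the junior adjuster 195/421 = 46.3%, the remote team 234/392 = 59.7% → the remote team
The junior adjuster wins each claim group but the remote team wins overall — the comparison reverses. The junior adjuster's claims skew toward complex, which has a lower base rate.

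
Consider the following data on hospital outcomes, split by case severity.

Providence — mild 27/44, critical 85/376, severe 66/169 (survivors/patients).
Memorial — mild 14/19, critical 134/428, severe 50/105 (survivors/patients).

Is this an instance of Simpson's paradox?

No

Mild: Providence 27/44 = 61.4%, Memorial 14/19 = 73.7% → Memorial
Critical: Providence 85/376 = 22.6%, Memorial 134/428 = 31.3% → Memorial
Severe: Providence 66/169 = 39.1%, Memorial 50/105 = 47.6% → Memorial
Overall: Providence 178/589 = 30.2%, Memorial 198/552 = 35.9% → Memorial
Memorial wins overall and in every case group — no reversal.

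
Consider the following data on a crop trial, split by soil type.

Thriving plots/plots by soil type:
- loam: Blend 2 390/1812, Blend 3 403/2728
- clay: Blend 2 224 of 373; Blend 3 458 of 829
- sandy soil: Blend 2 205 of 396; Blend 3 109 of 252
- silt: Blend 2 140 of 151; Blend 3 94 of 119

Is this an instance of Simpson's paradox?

Loam: Blend 2 390/1812 = 21.5%, Blend 3 403/2728 = 14.8% → Blend 2
Clay: Blend 2 224/373 = 60.1%, Blend 3 458/829 = 55.2% → Blend 2
Sandy soil: Blend 2 205/396 = 51.8%, Blend 3 109/252 = 43.3% → Blend 2
Silt: Blend 2 140/151 = 92.7%, Blend 3 94/119 = 79.0% → Blend 2
Overall: Blend 2 959/2732 = 35.1%, Blend 3 1064/3928 = 27.1% → Blend 2
Blend 2 wins overall and in every soil group — no reversal.

No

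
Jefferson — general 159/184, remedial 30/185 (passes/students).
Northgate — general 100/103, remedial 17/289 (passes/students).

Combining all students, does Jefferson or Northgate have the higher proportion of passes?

General: Jefferson 159/184 = 86.4%, Northgate 100/103 = 97.1% → Northgate
Remedial: Jefferson 30/185 = 16.2%, Northgate 17/289 = 5.9% → Jefferson
Overall: Jefferson 189/369 = 51.2%, Northgate 117/392 = 29.8% → Jefferson
(Neither sweeps every student group, but Jefferson has the higher pooled rate.)

Jefferson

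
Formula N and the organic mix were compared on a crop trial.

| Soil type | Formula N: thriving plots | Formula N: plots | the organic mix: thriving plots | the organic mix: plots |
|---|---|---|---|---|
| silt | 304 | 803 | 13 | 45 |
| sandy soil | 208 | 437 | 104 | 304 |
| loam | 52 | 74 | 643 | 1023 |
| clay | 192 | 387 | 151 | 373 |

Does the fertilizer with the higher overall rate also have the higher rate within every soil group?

No

Silt: Formula N 304/803 = 37.9%, the organic mix 13/45 = 28.9% → Formula N
Sandy soil: Formula N 208/437 = 47.6%, the organic mix 104/304 = 34.2% → Formula N
Loam: Formula N 52/74 = 70.3%, the organic mix 643/1023 = 62.9% → Formula N
Clay: Formula N 192/387 = 49.6%, the organic mix 151/373 = 40.5% → Formula N
Overall: Formula N 756/1701 = 44.4%, the organic mix 911/1745 = 52.2% → the organic mix
Formula N wins each soil group but the organic mix wins overall — the comparison reverses. Formula N's plots skew toward silt, which has a lower base rate.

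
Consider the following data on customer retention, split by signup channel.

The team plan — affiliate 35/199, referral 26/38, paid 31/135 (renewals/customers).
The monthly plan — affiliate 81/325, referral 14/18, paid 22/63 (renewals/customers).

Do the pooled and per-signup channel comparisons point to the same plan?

Affiliate: the team plan 35/199 = 17.6%, the monthly plan 81/325 = 24.9% → the monthly plan
Referral: the team plan 26/38 = 68.4%, the monthly plan 14/18 = 77.8% → the monthly plan
Paid: the team plan 31/135 = 23.0%, the monthly plan 22/63 = 34.9% → the monthly plan
Overall: the team plan 92/372 = 24.7%, the monthly plan 117/406 = 28.8% → the monthly plan
The monthly plan wins overall and in every signup group — no reversal.

Yes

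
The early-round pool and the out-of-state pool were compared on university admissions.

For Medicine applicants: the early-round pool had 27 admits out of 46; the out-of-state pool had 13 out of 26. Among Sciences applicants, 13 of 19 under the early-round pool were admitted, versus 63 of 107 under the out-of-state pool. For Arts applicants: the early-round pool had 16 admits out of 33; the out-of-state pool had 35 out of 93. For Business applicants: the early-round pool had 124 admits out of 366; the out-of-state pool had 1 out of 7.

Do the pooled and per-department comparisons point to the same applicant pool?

Medicine: the early-round pool 27/46 = 58.7%, the out-of-state pool 13/26 = 50.0% → the early-round pool
Sciences: the early-round pool 13/19 = 68.4%, the out-of-state pool 63/107 = 58.9% → the early-round pool
Arts: the early-round pool 16/33 = 48.5%, the out-of-state pool 35/93 = 37.6% → the early-round pool
Business: the early-round pool 124/366 = 33.9%, the out-of-state pool 1/7 = 14.3% → the early-round pool
Overall: the early-round pool 180/464 = 38.8%, the out-of-state pool 112/233 = 48.1% → the out-of-state pool
The early-round pool wins each department group but the out-of-state pool wins overall — the comparison reverses. The early-round pool's applicants skew toward Business, which has a lower base rate.

No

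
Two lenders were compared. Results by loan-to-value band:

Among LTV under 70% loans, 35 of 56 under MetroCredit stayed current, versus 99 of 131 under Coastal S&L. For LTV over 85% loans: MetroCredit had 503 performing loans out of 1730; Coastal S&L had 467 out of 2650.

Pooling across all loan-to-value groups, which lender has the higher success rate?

LTV under 70%: MetroCredit 35/56 = 62.5%, Coastal S&L 99/131 = 75.6% → Coastal S&L
LTV over 85%: MetroCredit 503/1730 = 29.1%, Coastal S&L 467/2650 = 17.6% → MetroCredit
Overall: MetroCredit 538/1786 = 30.1%, Coastal S&L 566/2781 = 20.4% → MetroCredit
(Neither sweeps every loan-to-value group, but MetroCredit has the higher pooled rate.)

MetroCredit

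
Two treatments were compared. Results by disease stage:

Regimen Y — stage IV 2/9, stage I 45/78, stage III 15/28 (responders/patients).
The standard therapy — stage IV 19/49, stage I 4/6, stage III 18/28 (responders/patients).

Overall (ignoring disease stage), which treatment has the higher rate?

Stage IV: Regimen Y 2/9 = 22.2%, the standard therapy 19/49 = 38.8% → the standard therapy
Stage I: Regimen Y 45/78 = 57.7%, the standard therapy 4/6 = 66.7% → the standard therapy
Stage III: Regimen Y 15/28 = 53.6%, the standard therapy 18/28 = 64.3% → the standard therapy
Overall: Regimen Y 62/115 = 53.9%, the standard therapy 41/83 = 49.4% → Regimen Y
(The standard therapy wins every disease group but Regimen Y wins overall — the standard therapy's patients skew toward the low-rate stage IV group.)

Regimen Y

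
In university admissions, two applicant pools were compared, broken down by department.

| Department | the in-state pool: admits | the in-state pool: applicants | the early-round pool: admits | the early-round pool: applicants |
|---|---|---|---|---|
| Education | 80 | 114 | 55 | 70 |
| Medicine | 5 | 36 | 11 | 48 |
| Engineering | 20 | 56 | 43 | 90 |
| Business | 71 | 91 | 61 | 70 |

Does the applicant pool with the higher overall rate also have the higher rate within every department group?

Education: the in-state pool 80/114 = 70.2%, the early-round pool 55/70 = 78.6% → the early-round pool
Medicine: the in-state pool 5/36 = 13.9%, the early-round pool 11/48 = 22.9% → the early-round pool
Engineering: the in-state pool 20/56 = 35.7%, the early-round pool 43/90 = 47.8% → the early-round pool
Business: the in-state pool 71/91 = 78.0%, the early-round pool 61/70 = 87.1% → the early-round pool
Overall: the in-state pool 176/297 = 59.3%, the early-round pool 170/278 = 61.2% → the early-round pool
The early-round pool wins overall and in every department group — no reversal.

Yes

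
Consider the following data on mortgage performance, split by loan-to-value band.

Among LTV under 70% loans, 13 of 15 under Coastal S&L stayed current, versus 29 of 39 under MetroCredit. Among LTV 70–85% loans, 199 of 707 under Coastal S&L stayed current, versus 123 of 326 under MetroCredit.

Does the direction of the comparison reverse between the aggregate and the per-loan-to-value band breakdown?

No

LTV under 70%: Coastal S&L 13/15 = 86.7%, MetroCredit 29/39 = 74.4% → Coastal S&L
LTV 70–85%: Coastal S&L 199/707 = 28.1%, MetroCredit 123/326 = 37.7% → MetroCredit
Overall: Coastal S&L 212/722 = 29.4%, MetroCredit 152/365 = 41.6% → MetroCredit
Neither sweeps: Coastal S&L wins 1 of 2 groups, MetroCredit wins 1. MetroCredit wins overall but not every group — no Simpson reversal.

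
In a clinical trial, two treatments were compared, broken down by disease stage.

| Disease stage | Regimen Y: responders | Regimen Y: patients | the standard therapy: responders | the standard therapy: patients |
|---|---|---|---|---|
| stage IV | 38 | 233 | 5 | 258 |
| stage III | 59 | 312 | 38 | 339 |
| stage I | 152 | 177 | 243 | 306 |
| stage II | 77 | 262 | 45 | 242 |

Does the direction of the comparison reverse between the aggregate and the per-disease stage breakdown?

No

Stage IV: Regimen Y 38/233 = 16.3%, the standard therapy 5/258 = 1.9% → Regimen Y
Stage III: Regimen Y 59/312 = 18.9%, the standard therapy 38/339 = 11.2% → Regimen Y
Stage I: Regimen Y 152/177 = 85.9%, the standard therapy 243/306 = 79.4% → Regimen Y
Stage II: Regimen Y 77/262 = 29.4%, the standard therapy 45/242 = 18.6% → Regimen Y
Overall: Regimen Y 326/984 = 33.1%, the standard therapy 331/1145 = 28.9% → Regimen Y
Regimen Y wins overall and in every disease group — no reversal.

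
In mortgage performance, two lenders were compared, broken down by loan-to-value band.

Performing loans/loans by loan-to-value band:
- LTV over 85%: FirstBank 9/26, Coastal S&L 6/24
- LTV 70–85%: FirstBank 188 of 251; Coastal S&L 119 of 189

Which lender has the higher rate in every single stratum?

FirstBank

LTV over 85%: FirstBank 9/26 = 34.6%, Coastal S&L 6/24 = 25.0% → FirstBank
LTV 70–85%: FirstBank 188/251 = 74.9%, Coastal S&L 119/189 = 63.0% → FirstBank
FirstBank has the higher rate in both groups.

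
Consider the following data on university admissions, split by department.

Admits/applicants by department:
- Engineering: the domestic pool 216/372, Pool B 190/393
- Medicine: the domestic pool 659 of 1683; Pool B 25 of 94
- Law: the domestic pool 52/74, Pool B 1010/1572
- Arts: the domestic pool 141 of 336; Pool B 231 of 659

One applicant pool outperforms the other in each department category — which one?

the domestic pool

Engineering: the domestic pool 216/372 = 58.1%, Pool B 190/393 = 48.3% → the domestic pool
Medicine: the domestic pool 659/1683 = 39.2%, Pool B 25/94 = 26.6% → the domestic pool
Law: the domestic pool 52/74 = 70.3%, Pool B 1010/1572 = 64.2% → the domestic pool
Arts: the domestic pool 141/336 = 42.0%, Pool B 231/659 = 35.1% → the domestic pool
The domestic pool has the higher rate in all 4 groups.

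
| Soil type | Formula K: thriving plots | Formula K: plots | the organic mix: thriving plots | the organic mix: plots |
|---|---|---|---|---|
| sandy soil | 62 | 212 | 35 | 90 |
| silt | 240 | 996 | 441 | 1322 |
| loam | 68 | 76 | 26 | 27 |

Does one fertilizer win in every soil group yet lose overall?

Sandy soil: Formula K 62/212 = 29.2%, the organic mix 35/90 = 38.9% → the organic mix
Silt: Formula K 240/996 = 24.1%, the organic mix 441/1322 = 33.4% → the organic mix
Loam: Formula K 68/76 = 89.5%, the organic mix 26/27 = 96.3% → the organic mix
Overall: Formula K 370/1284 = 28.8%, the organic mix 502/1439 = 34.9% → the organic mix
The organic mix wins overall and in every soil group — no reversal.

No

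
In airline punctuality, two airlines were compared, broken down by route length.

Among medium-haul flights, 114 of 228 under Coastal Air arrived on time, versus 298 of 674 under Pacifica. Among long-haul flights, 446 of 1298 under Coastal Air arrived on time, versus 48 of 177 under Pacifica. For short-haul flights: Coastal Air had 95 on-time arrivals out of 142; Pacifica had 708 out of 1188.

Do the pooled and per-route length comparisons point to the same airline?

Medium-haul: Coastal Air 114/228 = 50.0%, Pacifica 298/674 = 44.2% → Coastal Air
Long-haul: Coastal Air 446/1298 = 34.4%, Pacifica 48/177 = 27.1% → Coastal Air
Short-haul: Coastal Air 95/142 = 66.9%, Pacifica 708/1188 = 59.6% → Coastal Air
Overall: Coastal Air 655/1668 = 39.3%, Pacifica 1054/2039 = 51.7% → Pacifica
Coastal Air wins each route group but Pacifica wins overall — the comparison reverses. Coastal Air's flights skew toward long-haul, which has a lower base rate.

No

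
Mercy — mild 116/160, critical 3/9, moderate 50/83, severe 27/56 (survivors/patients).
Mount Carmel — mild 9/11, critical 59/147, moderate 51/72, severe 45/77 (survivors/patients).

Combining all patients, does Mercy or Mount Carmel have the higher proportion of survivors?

Mercy

Mild: Mercy 116/160 = 72.5%, Mount Carmel 9/11 = 81.8% → Mount Carmel
Critical: Mercy 3/9 = 33.3%, Mount Carmel 59/147 = 40.1% → Mount Carmel
Moderate: Mercy 50/83 = 60.2%, Mount Carmel 51/72 = 70.8% → Mount Carmel
Severe: Mercy 27/56 = 48.2%, Mount Carmel 45/77 = 58.4% → Mount Carmel
Overall: Mercy 196/308 = 63.6%, Mount Carmel 164/307 = 53.4% → Mercy
(Mount Carmel wins every case group but Mercy wins overall — Mount Carmel's patients skew toward the low-rate critical group.)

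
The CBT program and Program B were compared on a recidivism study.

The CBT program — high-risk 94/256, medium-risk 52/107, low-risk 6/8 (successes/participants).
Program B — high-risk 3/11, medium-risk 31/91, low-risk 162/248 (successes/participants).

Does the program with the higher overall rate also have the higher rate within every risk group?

No

High-risk: the CBT program 94/256 = 36.7%, Program B 3/11 = 27.3% → the CBT program
Medium-risk: the CBT program 52/107 = 48.6%, Program B 31/91 = 34.1% → the CBT program
Low-risk: the CBT program 6/8 = 75.0%, Program B 162/248 = 65.3% → the CBT program
Overall: the CBT program 152/371 = 41.0%, Program B 196/350 = 56.0% → Program B
The CBT program wins each risk group but Program B wins overall — the comparison reverses. The CBT program's participants skew toward high-risk, which has a lower base rate.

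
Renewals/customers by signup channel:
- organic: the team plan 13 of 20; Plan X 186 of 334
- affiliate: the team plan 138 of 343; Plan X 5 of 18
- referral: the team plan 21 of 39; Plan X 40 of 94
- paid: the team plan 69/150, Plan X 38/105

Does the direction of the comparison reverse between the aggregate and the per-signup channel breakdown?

Yes

Organic: the team plan 13/20 = 65.0%, Plan X 186/334 = 55.7% → the team plan
Affiliate: the team plan 138/343 = 40.2%, Plan X 5/18 = 27.8% → the team plan
Referral: the team plan 21/39 = 53.8%, Plan X 40/94 = 42.6% → the team plan
Paid: the team plan 69/150 = 46.0%, Plan X 38/105 = 36.2% → the team plan
Overall: the team plan 241/552 = 43.7%, Plan X 269/551 = 48.8% → Plan X
The team plan wins each signup group but Plan X wins overall — the comparison reverses. The team plan's customers skew toward affiliate, which has a lower base rate.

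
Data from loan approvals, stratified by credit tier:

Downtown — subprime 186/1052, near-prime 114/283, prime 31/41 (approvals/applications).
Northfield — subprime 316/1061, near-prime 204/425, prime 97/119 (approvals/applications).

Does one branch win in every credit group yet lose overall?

Subprime: Downtown 186/1052 = 17.7%, Northfield 316/1061 = 29.8% → Northfield
Near-prime: Downtown 114/283 = 40.3%, Northfield 204/425 = 48.0% → Northfield
Prime: Downtown 31/41 = 75.6%, Northfield 97/119 = 81.5% → Northfield
Overall: Downtown 331/1376 = 24.1%, Northfield 617/1605 = 38.4% → Northfield
Northfield wins overall and in every credit group — no reversal.

No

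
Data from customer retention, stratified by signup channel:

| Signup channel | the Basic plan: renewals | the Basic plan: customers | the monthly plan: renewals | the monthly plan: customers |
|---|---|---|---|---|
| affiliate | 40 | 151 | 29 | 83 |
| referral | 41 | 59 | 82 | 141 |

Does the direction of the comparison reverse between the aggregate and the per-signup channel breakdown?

Affiliate: the Basic plan 40/151 = 26.5%, the monthly plan 29/83 = 34.9% → the monthly plan
Referral: the Basic plan 41/59 = 69.5%, the monthly plan 82/141 = 58.2% → the Basic plan
Overall: the Basic plan 81/210 = 38.6%, the monthly plan 111/224 = 49.6% → the monthly plan
Neither sweeps: the Basic plan wins 1 of 2 groups, the monthly plan wins 1. The monthly plan wins overall but not every group — no Simpson reversal.

No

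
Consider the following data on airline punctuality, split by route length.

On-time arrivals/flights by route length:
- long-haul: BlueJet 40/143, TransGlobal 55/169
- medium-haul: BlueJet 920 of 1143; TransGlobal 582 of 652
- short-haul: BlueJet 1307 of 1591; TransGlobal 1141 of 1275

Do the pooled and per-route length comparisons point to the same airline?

Yes

Long-haul: BlueJet 40/143 = 28.0%, TransGlobal 55/169 = 32.5% → TransGlobal
Medium-haul: BlueJet 920/1143 = 80.5%, TransGlobal 582/652 = 89.3% → TransGlobal
Short-haul: BlueJet 1307/1591 = 82.1%, TransGlobal 1141/1275 = 89.5% → TransGlobal
Overall: BlueJet 2267/2877 = 78.8%, TransGlobal 1778/2096 = 84.8% → TransGlobal
TransGlobal wins overall and in every route group — no reversal.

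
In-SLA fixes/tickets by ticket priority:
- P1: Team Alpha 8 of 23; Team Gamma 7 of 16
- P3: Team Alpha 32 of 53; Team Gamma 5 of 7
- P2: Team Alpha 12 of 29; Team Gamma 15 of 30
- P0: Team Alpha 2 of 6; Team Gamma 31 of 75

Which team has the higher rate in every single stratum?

Team Gamma

P1: Team Alpha 8/23 = 34.8%, Team Gamma 7/16 = 43.8% → Team Gamma
P3: Team Alpha 32/53 = 60.4%, Team Gamma 5/7 = 71.4% → Team Gamma
P2: Team Alpha 12/29 = 41.4%, Team Gamma 15/30 = 50.0% → Team Gamma
P0: Team Alpha 2/6 = 33.3%, Team Gamma 31/75 = 41.3% → Team Gamma
Team Gamma has the higher rate in all 4 groups.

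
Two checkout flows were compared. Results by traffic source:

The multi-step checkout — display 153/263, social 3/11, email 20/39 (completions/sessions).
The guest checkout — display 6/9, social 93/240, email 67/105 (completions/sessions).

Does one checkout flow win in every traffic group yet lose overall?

Display: the multi-step checkout 153/263 = 58.2%, the guest checkout 6/9 = 66.7% → the guest checkout
Social: the multi-step checkout 3/11 = 27.3%, the guest checkout 93/240 = 38.8% → the guest checkout
Email: the multi-step checkout 20/39 = 51.3%, the guest checkout 67/105 = 63.8% → the guest checkout
Overall: the multi-step checkout 176/313 = 56.2%, the guest checkout 166/354 = 46.9% → the multi-step checkout
The guest checkout wins each traffic group but the multi-step checkout wins overall — the comparison reverses. The guest checkout's sessions skew toward social, which has a lower base rate.

Yes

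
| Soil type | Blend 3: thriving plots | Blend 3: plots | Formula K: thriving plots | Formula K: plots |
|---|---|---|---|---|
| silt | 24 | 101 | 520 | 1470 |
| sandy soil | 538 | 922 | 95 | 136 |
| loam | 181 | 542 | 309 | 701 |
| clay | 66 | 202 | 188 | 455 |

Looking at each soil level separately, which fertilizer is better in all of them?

Silt: Blend 3 24/101 = 23.8%, Formula K 520/1470 = 35.4% → Formula K
Sandy soil: Blend 3 538/922 = 58.4%, Formula K 95/136 = 69.9% → Formula K
Loam: Blend 3 181/542 = 33.4%, Formula K 309/701 = 44.1% → Formula K
Clay: Blend 3 66/202 = 32.7%, Formula K 188/455 = 41.3% → Formula K
Formula K has the higher rate in all 4 groups.

Formula K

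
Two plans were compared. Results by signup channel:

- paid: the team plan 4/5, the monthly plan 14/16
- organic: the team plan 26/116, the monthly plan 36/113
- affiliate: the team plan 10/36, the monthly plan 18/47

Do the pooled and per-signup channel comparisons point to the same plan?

Yes

Paid: the team plan 4/5 = 80.0%, the monthly plan 14/16 = 87.5% → the monthly plan
Organic: the team plan 26/116 = 22.4%, the monthly plan 36/113 = 31.9% → the monthly plan
Affiliate: the team plan 10/36 = 27.8%, the monthly plan 18/47 = 38.3% → the monthly plan
Overall: the team plan 40/157 = 25.5%, the monthly plan 68/176 = 38.6% → the monthly plan
The monthly plan wins overall and in every signup group — no reversal.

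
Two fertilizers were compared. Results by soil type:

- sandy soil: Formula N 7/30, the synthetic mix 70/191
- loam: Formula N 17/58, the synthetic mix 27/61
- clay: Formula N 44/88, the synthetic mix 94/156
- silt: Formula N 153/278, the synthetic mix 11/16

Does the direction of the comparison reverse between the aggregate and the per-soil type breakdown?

Sandy soil: Formula N 7/30 = 23.3%, the synthetic mix 70/191 = 36.6% → the synthetic mix
Loam: Formula N 17/58 = 29.3%, the synthetic mix 27/61 = 44.3% → the synthetic mix
Clay: Formula N 44/88 = 50.0%, the synthetic mix 94/156 = 60.3% → the synthetic mix
Silt: Formula N 153/278 = 55.0%, the synthetic mix 11/16 = 68.8% → the synthetic mix
Overall: Formula N 221/454 = 48.7%, the synthetic mix 202/424 = 47.6% → Formula N
The synthetic mix wins each soil group but Formula N wins overall — the comparison reverses. The synthetic mix's plots skew toward sandy soil, which has a lower base rate.

Yes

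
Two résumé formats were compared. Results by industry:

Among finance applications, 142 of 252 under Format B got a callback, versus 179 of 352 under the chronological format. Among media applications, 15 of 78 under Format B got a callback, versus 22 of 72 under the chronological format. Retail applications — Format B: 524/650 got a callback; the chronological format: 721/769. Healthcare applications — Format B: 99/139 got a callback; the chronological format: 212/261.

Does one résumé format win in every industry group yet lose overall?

No

Finance: Format B 142/252 = 56.3%, the chronological format 179/352 = 50.9% → Format B
Media: Format B 15/78 = 19.2%, the chronological format 22/72 = 30.6% → the chronological format
Retail: Format B 524/650 = 80.6%, the chronological format 721/769 = 93.8% → the chronological format
Healthcare: Format B 99/139 = 71.2%, the chronological format 212/261 = 81.2% → the chronological format
Overall: Format B 780/1119 = 69.7%, the chronological format 1134/1454 = 78.0% → the chronological format
Neither sweeps: Format B wins 1 of 4 groups, the chronological format wins 3. The chronological format wins overall but not every group — no Simpson reversal.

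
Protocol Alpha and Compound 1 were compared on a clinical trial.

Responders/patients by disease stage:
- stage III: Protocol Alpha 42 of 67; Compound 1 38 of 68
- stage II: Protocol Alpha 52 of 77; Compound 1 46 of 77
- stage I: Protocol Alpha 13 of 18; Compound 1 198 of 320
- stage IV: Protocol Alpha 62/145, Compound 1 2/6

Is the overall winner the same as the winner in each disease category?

No

Stage III: Protocol Alpha 42/67 = 62.7%, Compound 1 38/68 = 55.9% → Protocol Alpha
Stage II: Protocol Alpha 52/77 = 67.5%, Compound 1 46/77 = 59.7% → Protocol Alpha
Stage I: Protocol Alpha 13/18 = 72.2%, Compound 1 198/320 = 61.9% → Protocol Alpha
Stage IV: Protocol Alpha 62/145 = 42.8%, Compound 1 2/6 = 33.3% → Protocol Alpha
Overall: Protocol Alpha 169/307 = 55.0%, Compound 1 284/471 = 60.3% → Compound 1
Protocol Alpha wins each disease group but Compound 1 wins overall — the comparison reverses. Protocol Alpha's patients skew toward stage IV, which has a lower base rate.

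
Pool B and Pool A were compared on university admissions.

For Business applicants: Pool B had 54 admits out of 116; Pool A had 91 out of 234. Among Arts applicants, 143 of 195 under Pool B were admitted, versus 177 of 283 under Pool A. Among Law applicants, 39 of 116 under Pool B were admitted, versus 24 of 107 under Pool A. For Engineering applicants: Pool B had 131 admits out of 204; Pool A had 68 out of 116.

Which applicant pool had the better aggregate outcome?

Business: Pool B 54/116 = 46.6%, Pool A 91/234 = 38.9% → Pool B
Arts: Pool B 143/195 = 73.3%, Pool A 177/283 = 62.5% → Pool B
Law: Pool B 39/116 = 33.6%, Pool A 24/107 = 22.4% → Pool B
Engineering: Pool B 131/204 = 64.2%, Pool A 68/116 = 58.6% → Pool B
Overall: Pool B 367/631 = 58.2%, Pool A 360/740 = 48.6% → Pool B

Pool B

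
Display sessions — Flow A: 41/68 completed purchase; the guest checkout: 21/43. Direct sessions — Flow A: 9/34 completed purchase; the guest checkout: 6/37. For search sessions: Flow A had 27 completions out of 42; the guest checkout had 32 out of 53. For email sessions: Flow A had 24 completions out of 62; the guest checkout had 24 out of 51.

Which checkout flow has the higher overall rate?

Flow A

Display: Flow A 41/68 = 60.3%, the guest checkout 21/43 = 48.8% → Flow A
Direct: Flow A 9/34 = 26.5%, the guest checkout 6/37 = 16.2% → Flow A
Search: Flow A 27/42 = 64.3%, the guest checkout 32/53 = 60.4% → Flow A
Email: Flow A 24/62 = 38.7%, the guest checkout 24/51 = 47.1% → the guest checkout
Overall: Flow A 101/206 = 49.0%, the guest checkout 83/184 = 45.1% → Flow A
(Neither sweeps every traffic group, but Flow A has the higher pooled rate.)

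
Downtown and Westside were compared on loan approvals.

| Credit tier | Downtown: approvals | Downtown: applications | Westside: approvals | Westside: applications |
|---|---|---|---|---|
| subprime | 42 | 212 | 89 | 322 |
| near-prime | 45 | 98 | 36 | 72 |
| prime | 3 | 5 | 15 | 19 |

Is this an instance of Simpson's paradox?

Subprime: Downtown 42/212 = 19.8%, Westside 89/322 = 27.6% → Westside
Near-prime: Downtown 45/98 = 45.9%, Westside 36/72 = 50.0% → Westside
Prime: Downtown 3/5 = 60.0%, Westside 15/19 = 78.9% → Westside
Overall: Downtown 90/315 = 28.6%, Westside 140/413 = 33.9% → Westside
Westside wins overall and in every credit group — no reversal.

No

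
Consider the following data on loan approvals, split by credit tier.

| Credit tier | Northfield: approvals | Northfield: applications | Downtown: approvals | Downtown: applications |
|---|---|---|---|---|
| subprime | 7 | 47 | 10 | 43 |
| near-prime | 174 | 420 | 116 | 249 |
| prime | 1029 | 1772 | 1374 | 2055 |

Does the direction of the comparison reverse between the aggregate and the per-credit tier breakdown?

Subprime: Northfield 7/47 = 14.9%, Downtown 10/43 = 23.3% → Downtown
Near-prime: Northfield 174/420 = 41.4%, Downtown 116/249 = 46.6% → Downtown
Prime: Northfield 1029/1772 = 58.1%, Downtown 1374/2055 = 66.9% → Downtown
Overall: Northfield 1210/2239 = 54.0%, Downtown 1500/2347 = 63.9% → Downtown
Downtown wins overall and in every credit group — no reversal.

No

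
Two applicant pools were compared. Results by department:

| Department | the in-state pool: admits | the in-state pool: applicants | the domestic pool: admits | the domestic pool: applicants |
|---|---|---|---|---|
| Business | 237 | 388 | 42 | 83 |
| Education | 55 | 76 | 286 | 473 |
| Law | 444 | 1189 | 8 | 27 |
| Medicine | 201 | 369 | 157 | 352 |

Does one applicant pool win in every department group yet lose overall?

Yes

Business: the in-state pool 237/388 = 61.1%, the domestic pool 42/83 = 50.6% → the in-state pool
Education: the in-state pool 55/76 = 72.4%, the domestic pool 286/473 = 60.5% → the in-state pool
Law: the in-state pool 444/1189 = 37.3%, the domestic pool 8/27 = 29.6% → the in-state pool
Medicine: the in-state pool 201/369 = 54.5%, the domestic pool 157/352 = 44.6% → the in-state pool
Overall: the in-state pool 937/2022 = 46.3%, the domestic pool 493/935 = 52.7% → the domestic pool
The in-state pool wins each department group but the domestic pool wins overall — the comparison reverses. The in-state pool's applicants skew toward Law, which has a lower base rate.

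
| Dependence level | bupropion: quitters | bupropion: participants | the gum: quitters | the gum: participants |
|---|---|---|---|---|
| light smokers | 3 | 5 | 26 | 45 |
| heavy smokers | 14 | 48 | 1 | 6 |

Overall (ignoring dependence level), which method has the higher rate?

the gum

Light smokers: bupropion 3/5 = 60.0%, the gum 26/45 = 57.8% → bupropion
Heavy smokers: bupropion 14/48 = 29.2%, the gum 1/6 = 16.7% → bupropion
Overall: bupropion 17/53 = 32.1%, the gum 27/51 = 52.9% → the gum
(Bupropion wins every dependence group but the gum wins overall — bupropion's participants skew toward the low-rate heavy smokers group.)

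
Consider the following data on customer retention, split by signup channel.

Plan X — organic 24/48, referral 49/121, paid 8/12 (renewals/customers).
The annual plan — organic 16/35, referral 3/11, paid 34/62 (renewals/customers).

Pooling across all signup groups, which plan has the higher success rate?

the annual plan

Organic: Plan X 24/48 = 50.0%, the annual plan 16/35 = 45.7% → Plan X
Referral: Plan X 49/121 = 40.5%, the annual plan 3/11 = 27.3% → Plan X
Paid: Plan X 8/12 = 66.7%, the annual plan 34/62 = 54.8% → Plan X
Overall: Plan X 81/181 = 44.8%, the annual plan 53/108 = 49.1% → the annual plan
(Plan X wins every signup group but the annual plan wins overall — Plan X's customers skew toward the low-rate referral group.)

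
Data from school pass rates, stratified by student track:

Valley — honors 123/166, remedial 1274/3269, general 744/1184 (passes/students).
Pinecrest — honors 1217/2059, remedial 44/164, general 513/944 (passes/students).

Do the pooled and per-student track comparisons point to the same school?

No

Honors: Valley 123/166 = 74.1%, Pinecrest 1217/2059 = 59.1% → Valley
Remedial: Valley 1274/3269 = 39.0%, Pinecrest 44/164 = 26.8% → Valley
General: Valley 744/1184 = 62.8%, Pinecrest 513/944 = 54.3% → Valley
Overall: Valley 2141/4619 = 46.4%, Pinecrest 1774/3167 = 56.0% → Pinecrest
Valley wins each student group but Pinecrest wins overall — the comparison reverses. Valley's students skew toward remedial, which has a lower base rate.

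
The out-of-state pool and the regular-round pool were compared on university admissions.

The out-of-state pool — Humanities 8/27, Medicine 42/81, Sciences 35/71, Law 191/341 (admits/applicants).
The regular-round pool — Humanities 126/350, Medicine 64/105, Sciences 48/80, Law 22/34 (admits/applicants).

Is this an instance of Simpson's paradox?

Humanities: the out-of-state pool 8/27 = 29.6%, the regular-round pool 126/350 = 36.0% → the regular-round pool
Medicine: the out-of-state pool 42/81 = 51.9%, the regular-round pool 64/105 = 61.0% → the regular-round pool
Sciences: the out-of-state pool 35/71 = 49.3%, the regular-round pool 48/80 = 60.0% → the regular-round pool
Law: the out-of-state pool 191/341 = 56.0%, the regular-round pool 22/34 = 64.7% → the regular-round pool
Overall: the out-of-state pool 276/520 = 53.1%, the regular-round pool 260/569 = 45.7% → the out-of-state pool
The regular-round pool wins each department group but the out-of-state pool wins overall — the comparison reverses. The regular-round pool's applicants skew toward Humanities, which has a lower base rate.

Yes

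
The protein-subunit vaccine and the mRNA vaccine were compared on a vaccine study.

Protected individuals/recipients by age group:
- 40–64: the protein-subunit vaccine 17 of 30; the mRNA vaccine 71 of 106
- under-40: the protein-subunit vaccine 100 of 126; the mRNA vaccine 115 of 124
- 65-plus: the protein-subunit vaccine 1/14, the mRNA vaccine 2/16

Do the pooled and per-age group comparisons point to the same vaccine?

Yes

40–64: the protein-subunit vaccine 17/30 = 56.7%, the mRNA vaccine 71/106 = 67.0% → the mRNA vaccine
Under-40: the protein-subunit vaccine 100/126 = 79.4%, the mRNA vaccine 115/124 = 92.7% → the mRNA vaccine
65-plus: the protein-subunit vaccine 1/14 = 7.1%, the mRNA vaccine 2/16 = 12.5% → the mRNA vaccine
Overall: the protein-subunit vaccine 118/170 = 69.4%, the mRNA vaccine 188/246 = 76.4% → the mRNA vaccine
The mRNA vaccine wins overall and in every age group — no reversal.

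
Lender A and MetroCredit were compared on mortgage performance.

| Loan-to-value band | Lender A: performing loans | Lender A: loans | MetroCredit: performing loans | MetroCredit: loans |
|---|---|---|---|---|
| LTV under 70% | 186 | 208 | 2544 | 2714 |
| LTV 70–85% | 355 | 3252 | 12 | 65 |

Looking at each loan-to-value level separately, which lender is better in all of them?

MetroCredit

LTV under 70%: Lender A 186/208 = 89.4%, MetroCredit 2544/2714 = 93.7% → MetroCredit
LTV 70–85%: Lender A 355/3252 = 10.9%, MetroCredit 12/65 = 18.5% → MetroCredit
MetroCredit has the higher rate in both groups.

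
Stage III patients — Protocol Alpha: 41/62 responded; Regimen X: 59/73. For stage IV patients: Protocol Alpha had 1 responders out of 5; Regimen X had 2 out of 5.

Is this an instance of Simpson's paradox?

No

Stage III: Protocol Alpha 41/62 = 66.1%, Regimen X 59/73 = 80.8% → Regimen X
Stage IV: Protocol Alpha 1/5 = 20.0%, Regimen X 2/5 = 40.0% → Regimen X
Overall: Protocol Alpha 42/67 = 62.7%, Regimen X 61/78 = 78.2% → Regimen X
Regimen X wins overall and in every disease group — no reversal.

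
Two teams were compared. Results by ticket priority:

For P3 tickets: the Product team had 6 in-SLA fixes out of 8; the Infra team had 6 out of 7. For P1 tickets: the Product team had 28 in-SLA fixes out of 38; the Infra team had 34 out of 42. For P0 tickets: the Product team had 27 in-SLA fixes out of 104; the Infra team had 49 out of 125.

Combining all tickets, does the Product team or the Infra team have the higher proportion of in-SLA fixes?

P3: the Product team 6/8 = 75.0%, the Infra team 6/7 = 85.7% → the Infra team
P1: the Product team 28/38 = 73.7%, the Infra team 34/42 = 81.0% → the Infra team
P0: the Product team 27/104 = 26.0%, the Infra team 49/125 = 39.2% → the Infra team
Overall: the Product team 61/150 = 40.7%, the Infra team 89/174 = 51.1% → the Infra team

the Infra team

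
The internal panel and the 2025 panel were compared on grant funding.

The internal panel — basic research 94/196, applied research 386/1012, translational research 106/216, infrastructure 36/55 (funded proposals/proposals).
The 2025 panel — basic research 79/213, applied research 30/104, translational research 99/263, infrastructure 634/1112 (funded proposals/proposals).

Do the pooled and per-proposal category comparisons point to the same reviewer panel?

No

Basic research: the internal panel 94/196 = 48.0%, the 2025 panel 79/213 = 37.1% → the internal panel
Applied research: the internal panel 386/1012 = 38.1%, the 2025 panel 30/104 = 28.8% → the internal panel
Translational research: the internal panel 106/216 = 49.1%, the 2025 panel 99/263 = 37.6% → the internal panel
Infrastructure: the internal panel 36/55 = 65.5%, the 2025 panel 634/1112 = 57.0% → the internal panel
Overall: the internal panel 622/1479 = 42.1%, the 2025 panel 842/1692 = 49.8% → the 2025 panel
The internal panel wins each proposal group but the 2025 panel wins overall — the comparison reverses. The internal panel's proposals skew toward applied research, which has a lower base rate.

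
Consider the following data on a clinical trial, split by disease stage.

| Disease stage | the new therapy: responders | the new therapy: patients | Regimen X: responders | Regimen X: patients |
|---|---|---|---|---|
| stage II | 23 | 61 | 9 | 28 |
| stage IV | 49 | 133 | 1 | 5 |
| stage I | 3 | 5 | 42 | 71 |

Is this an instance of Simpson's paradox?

Stage II: the new therapy 23/61 = 37.7%, Regimen X 9/28 = 32.1% → the new therapy
Stage IV: the new therapy 49/133 = 36.8%, Regimen X 1/5 = 20.0% → the new therapy
Stage I: the new therapy 3/5 = 60.0%, Regimen X 42/71 = 59.2% → the new therapy
Overall: the new therapy 75/199 = 37.7%, Regimen X 52/104 = 50.0% → Regimen X
The new therapy wins each disease group but Regimen X wins overall — the comparison reverses. The new therapy's patients skew toward stage IV, which has a lower base rate.

Yes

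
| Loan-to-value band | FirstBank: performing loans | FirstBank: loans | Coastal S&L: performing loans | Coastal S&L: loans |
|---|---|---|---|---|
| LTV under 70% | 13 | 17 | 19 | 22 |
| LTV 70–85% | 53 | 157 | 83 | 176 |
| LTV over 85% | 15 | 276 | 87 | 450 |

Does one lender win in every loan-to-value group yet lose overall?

LTV under 70%: FirstBank 13/17 = 76.5%, Coastal S&L 19/22 = 86.4% → Coastal S&L
LTV 70–85%: FirstBank 53/157 = 33.8%, Coastal S&L 83/176 = 47.2% → Coastal S&L
LTV over 85%: FirstBank 15/276 = 5.4%, Coastal S&L 87/450 = 19.3% → Coastal S&L
Overall: FirstBank 81/450 = 18.0%, Coastal S&L 189/648 = 29.2% → Coastal S&L
Coastal S&L wins overall and in every loan-to-value group — no reversal.

No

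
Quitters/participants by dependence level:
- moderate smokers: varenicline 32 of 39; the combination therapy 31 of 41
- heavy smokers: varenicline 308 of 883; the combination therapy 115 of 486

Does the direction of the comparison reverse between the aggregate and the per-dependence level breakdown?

Moderate smokers: varenicline 32/39 = 82.1%, the combination therapy 31/41 = 75.6% → varenicline
Heavy smokers: varenicline 308/883 = 34.9%, the combination therapy 115/486 = 23.7% → varenicline
Overall: varenicline 340/922 = 36.9%, the combination therapy 146/527 = 27.7% → varenicline
Varenicline wins overall and in every dependence group — no reversal.

No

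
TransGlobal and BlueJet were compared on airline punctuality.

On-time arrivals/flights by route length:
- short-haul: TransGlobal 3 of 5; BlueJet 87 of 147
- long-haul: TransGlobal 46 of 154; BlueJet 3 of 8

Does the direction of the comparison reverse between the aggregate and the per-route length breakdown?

Short-haul: TransGlobal 3/5 = 60.0%, BlueJet 87/147 = 59.2% → TransGlobal
Long-haul: TransGlobal 46/154 = 29.9%, BlueJet 3/8 = 37.5% → BlueJet
Overall: TransGlobal 49/159 = 30.8%, BlueJet 90/155 = 58.1% → BlueJet
Neither sweeps: TransGlobal wins 1 of 2 groups, BlueJet wins 1. BlueJet wins overall but not every group — no Simpson reversal.

No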